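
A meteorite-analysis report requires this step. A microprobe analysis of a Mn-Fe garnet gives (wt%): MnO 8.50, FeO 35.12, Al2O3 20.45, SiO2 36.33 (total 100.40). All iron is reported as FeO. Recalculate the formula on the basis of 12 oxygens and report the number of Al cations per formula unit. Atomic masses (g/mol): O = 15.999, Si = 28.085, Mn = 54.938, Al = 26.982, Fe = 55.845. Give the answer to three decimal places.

8.50 wt% MnO ÷ 70.937 g/mol = 0.11982 mol, giving 0.11982 Mn and 0.11982 O.
35.12 wt% FeO ÷ 71.844 g/mol = 0.48884 mol, giving 0.48884 Fe and 0.48884 O.
20.45 wt% Al2O3 ÷ 101.961 g/mol = 0.20057 mol, giving 0.40114 Al and 0.60171 O.
36.33 wt% SiO2 ÷ 60.083 g/mol = 0.60466 mol, giving 0.60466 Si and 1.20932 O.
Oxygen sums to 2.41969; scaling by 12/2.41969 = 4.95931 puts the formula on 12 O.
Al: 0.40114 × 4.95931 = 1.989 atoms per formula unit.

1.989 Al apfu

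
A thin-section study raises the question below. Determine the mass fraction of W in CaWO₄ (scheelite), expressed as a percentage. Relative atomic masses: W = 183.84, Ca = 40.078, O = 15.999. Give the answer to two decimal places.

Molar mass of CaWO₄: 1*40.078 + 1*183.84 + 4*15.999 = 287.914 g/mol.
Mass of W per formula unit: 1 × 183.84 = 183.840 g.
Weight fraction W = 183.840 / 287.914 = 0.6385.

63.85 mass %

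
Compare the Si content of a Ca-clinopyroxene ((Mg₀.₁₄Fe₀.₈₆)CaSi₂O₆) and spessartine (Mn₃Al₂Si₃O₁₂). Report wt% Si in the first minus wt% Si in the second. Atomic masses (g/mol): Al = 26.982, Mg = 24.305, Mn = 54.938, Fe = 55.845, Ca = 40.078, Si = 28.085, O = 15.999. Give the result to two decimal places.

M((Mg₀.₁₄Fe₀.₈₆)CaSi₂O₆) = 243.671 g/mol, so wt% Si = 56.170/243.671 × 100 = 23.05%.
M(Mn₃Al₂Si₃O₁₂) = 495.021 g/mol, so wt% Si = 84.255/495.021 × 100 = 17.02%.
23.05 − 17.02 = 6.03 pp.

6.03 percentage points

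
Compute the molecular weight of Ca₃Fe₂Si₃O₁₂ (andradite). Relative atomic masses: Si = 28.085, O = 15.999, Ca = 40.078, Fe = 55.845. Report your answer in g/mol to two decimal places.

M = 3·40.078 + 2·55.845 + 3·28.085 + 12·15.999

508.17 g/mol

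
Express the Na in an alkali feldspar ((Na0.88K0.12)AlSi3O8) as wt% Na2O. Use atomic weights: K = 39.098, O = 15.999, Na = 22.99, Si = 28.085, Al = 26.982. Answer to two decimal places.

Formula mass = 264.152 g/mol.
0.88 Na → 0.4400 mol Na2O per formula unit; M(Na2O) = 61.979, so Na2O mass = 27.271 g.
27.271/264.152 × 100 = 10.32 wt%.

10.32 wt%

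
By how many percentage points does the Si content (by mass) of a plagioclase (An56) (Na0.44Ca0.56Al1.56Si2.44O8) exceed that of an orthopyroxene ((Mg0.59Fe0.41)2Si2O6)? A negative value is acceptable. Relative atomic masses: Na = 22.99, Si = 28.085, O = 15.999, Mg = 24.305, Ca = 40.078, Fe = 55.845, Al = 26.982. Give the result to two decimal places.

0.49 percentage points

Si in Na0.44Ca0.56Al1.56Si2.44O8: molar mass 271.171 g/mol; 2.44×28.085 = 68.527 g → 25.27 wt%.
Si in (Mg0.59Fe0.41)2Si2O6: molar mass 226.637 g/mol; 2×28.085 = 56.170 g → 24.78 wt%.
Difference = 25.27 − 24.78 = 0.49 percentage points.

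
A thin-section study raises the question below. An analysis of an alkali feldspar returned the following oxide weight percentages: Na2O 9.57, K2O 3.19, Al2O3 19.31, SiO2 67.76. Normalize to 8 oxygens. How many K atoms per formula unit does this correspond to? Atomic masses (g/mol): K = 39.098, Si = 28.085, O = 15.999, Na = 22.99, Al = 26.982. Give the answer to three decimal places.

9.57 wt% Na2O ÷ 61.979 g/mol = 0.15441 mol, giving 0.30882 Na and 0.15441 O.
3.19 wt% K2O ÷ 94.195 g/mol = 0.03387 mol, giving 0.06774 K and 0.03387 O.
19.31 wt% Al2O3 ÷ 101.961 g/mol = 0.18939 mol, giving 0.37878 Al and 0.56817 O.
67.76 wt% SiO2 ÷ 60.083 g/mol = 1.12777 mol, giving 1.12777 Si and 2.25554 O.
Oxygen sums to 3.01199; scaling by 8/3.01199 = 2.65605 puts the formula on 8 O.
K: 0.06774 × 2.65605 = 0.180 atoms per formula unit.

0.180 K apfu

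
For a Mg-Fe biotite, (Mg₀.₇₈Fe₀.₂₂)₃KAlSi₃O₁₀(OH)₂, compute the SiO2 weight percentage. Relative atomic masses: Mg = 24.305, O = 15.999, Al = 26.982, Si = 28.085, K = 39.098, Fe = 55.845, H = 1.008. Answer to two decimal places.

41.15 wt%

M((Mg₀.₇₈Fe₀.₂₂)₃KAlSi₃O₁₀(OH)₂) = 438.070 g/mol; M(SiO2) = 60.083 g/mol.
Moles SiO2 per formula unit = 3 Si ÷ 1 = 3.0000.
SiO2 fraction = (3.0000 × 60.083) / 438.070 = 180.249/438.070 = 0.4115.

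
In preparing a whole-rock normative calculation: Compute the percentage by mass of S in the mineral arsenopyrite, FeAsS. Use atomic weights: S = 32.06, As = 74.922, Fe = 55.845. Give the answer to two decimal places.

19.69 weight percent

M(FeAsS) = 162.827 g/mol.
S contributes 1 × 32.06 = 32.060 g per mole.
32.060/162.827 = 0.1969 → 19.69%.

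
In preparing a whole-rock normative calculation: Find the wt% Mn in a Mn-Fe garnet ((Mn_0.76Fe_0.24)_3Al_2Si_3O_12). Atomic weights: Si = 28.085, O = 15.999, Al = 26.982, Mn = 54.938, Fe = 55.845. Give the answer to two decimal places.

25.27 mass %

Molar mass of (Mn_0.76Fe_0.24)_3Al_2Si_3O_12: 2.28×54.938 + 0.72×55.845 + 2×26.982 + 3×28.085 + 12×15.999 = 495.674 g/mol.
Mass of Mn per formula unit: 2.28 × 54.938 = 125.259 g.
Weight fraction Mn = 125.259 / 495.674 = 0.2527.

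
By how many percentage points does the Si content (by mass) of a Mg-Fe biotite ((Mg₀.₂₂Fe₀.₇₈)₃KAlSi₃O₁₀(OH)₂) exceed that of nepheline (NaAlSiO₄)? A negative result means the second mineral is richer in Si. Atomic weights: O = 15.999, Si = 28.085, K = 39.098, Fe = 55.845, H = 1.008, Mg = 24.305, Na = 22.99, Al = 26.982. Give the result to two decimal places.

First mineral: 84.255 g Si in 491.058 g formula = 17.16 wt% Si.
Second mineral: 28.085 g Si in 142.053 g formula = 19.77 wt% Si.
17.16% − 19.77% gives a difference of -2.61 percentage points.

-2.61 percentage points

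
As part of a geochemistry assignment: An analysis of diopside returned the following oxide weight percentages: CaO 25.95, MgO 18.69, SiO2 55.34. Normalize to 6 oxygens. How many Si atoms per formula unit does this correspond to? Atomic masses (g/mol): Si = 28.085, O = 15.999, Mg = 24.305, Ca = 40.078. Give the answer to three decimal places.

CaO (M=56.077): mol = 0.46276; Ca = 0.46276, O = 0.46276.
MgO (M=40.304): mol = 0.46373; Mg = 0.46373, O = 0.46373.
SiO2 (M=60.083): mol = 0.92106; Si = 0.92106, O = 1.84212.
ΣO = 2.76861; factor = 6/ΣO = 2.16715.
Si apfu = 0.92106 × 2.16715 = 1.996.

1.996 Si apfu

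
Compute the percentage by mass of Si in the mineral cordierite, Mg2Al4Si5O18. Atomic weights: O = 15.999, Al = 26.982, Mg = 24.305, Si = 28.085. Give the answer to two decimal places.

24.01 weight percent

M(Mg2Al4Si5O18) = 584.945 g/mol.
Si contributes 5 × 28.085 = 140.425 g per mole.
140.425/584.945 = 0.2401 → 24.01%.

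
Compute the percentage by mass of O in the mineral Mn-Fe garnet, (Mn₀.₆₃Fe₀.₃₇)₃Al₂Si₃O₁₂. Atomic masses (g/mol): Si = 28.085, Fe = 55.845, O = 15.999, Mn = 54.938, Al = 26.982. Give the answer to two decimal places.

Molar mass of (Mn₀.₆₃Fe₀.₃₇)₃Al₂Si₃O₁₂: 1.89*54.938 + 1.11*55.845 + 2*26.982 + 3*28.085 + 12*15.999 = 496.028 g/mol.
Mass of O per formula unit: 12 × 15.999 = 191.988 g.
Weight fraction O = 191.988 / 496.028 = 0.3871.

38.71 weight percent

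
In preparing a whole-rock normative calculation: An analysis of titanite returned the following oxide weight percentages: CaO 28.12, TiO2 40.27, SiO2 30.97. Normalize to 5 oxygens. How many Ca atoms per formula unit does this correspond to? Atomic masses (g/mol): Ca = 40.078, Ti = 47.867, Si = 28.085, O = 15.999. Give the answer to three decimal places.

0.987 Ca apfu

CaO (M=56.077): mol = 0.50145; Ca = 0.50145, O = 0.50145.
TiO2 (M=79.865): mol = 0.50423; Ti = 0.50423, O = 1.00846.
SiO2 (M=60.083): mol = 0.51545; Si = 0.51545, O = 1.03090.
ΣO = 2.54081; factor = 5/ΣO = 1.96788.
Ca apfu = 0.50145 × 1.96788 = 0.987.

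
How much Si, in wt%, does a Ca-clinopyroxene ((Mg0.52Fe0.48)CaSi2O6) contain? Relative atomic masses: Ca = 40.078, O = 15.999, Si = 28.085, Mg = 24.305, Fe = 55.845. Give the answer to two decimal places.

Molar mass of (Mg0.52Fe0.48)CaSi2O6: 0.52×24.305 + 0.48×55.845 + 1×40.078 + 2×28.085 + 6×15.999 = 231.686 g/mol.
Mass of Si per formula unit: 2 × 28.085 = 56.170 g.
Weight fraction Si = 56.170 / 231.686 = 0.2424.

24.24 wt%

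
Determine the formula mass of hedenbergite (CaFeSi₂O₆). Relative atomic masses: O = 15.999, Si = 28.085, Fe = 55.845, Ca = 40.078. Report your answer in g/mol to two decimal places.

Ca: 1 × 40.078 = 40.0780
Fe: 1 × 55.845 = 55.8450
Si: 2 × 28.085 = 56.1700
O: 6 × 15.999 = 95.9940
Summing the contributions gives the formula mass.

248.09 g/mol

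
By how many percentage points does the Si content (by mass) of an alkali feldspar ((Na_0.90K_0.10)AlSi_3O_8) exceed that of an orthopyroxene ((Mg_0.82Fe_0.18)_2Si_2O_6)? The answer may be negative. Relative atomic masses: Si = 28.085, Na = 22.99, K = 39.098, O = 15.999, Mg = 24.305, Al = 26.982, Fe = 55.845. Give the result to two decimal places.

5.46 percentage points

M((Na_0.90K_0.10)AlSi_3O_8) = 263.830 g/mol, so wt% Si = 84.255/263.830 × 100 = 31.94%.
M((Mg_0.82Fe_0.18)_2Si_2O_6) = 212.128 g/mol, so wt% Si = 56.170/212.128 × 100 = 26.48%.
31.94 − 26.48 = 5.46 pp.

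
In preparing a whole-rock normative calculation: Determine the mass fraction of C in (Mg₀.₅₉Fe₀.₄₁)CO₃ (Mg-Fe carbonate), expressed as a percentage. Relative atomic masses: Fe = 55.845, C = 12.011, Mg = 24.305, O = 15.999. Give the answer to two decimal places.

Molar mass of (Mg₀.₅₉Fe₀.₄₁)CO₃: 0.59·24.305 + 0.41·55.845 + 1·12.011 + 3·15.999 = 97.244 g/mol.
Mass of C per formula unit: 1 × 12.011 = 12.011 g.
Weight fraction C = 12.011 / 97.244 = 0.1235.

12.35 weight percent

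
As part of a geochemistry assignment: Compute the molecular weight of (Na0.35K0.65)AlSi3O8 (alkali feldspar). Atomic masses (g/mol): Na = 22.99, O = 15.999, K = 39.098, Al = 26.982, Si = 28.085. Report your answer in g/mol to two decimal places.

M = 0.35(22.99) + 0.65(39.098) + 1(26.982) + 3(28.085) + 8(15.999)

272.69 g/mol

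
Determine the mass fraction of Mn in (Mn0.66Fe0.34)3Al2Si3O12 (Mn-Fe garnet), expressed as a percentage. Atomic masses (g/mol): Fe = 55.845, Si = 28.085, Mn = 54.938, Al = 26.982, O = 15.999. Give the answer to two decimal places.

Formula mass = 1.98·54.938 + 1.02·55.845 + 2·26.982 + 3·28.085 + 12·15.999 = 495.946 g/mol, of which 108.777 g is Mn.
So Mn makes up 108.777/495.946 = 0.2193 of the mass, i.e. 21.93%.

21.93 weight percent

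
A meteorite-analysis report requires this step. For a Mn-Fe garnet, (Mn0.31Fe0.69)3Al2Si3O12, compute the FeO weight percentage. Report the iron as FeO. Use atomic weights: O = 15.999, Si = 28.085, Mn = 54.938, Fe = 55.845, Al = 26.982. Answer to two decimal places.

29.93 wt%

M((Mn0.31Fe0.69)3Al2Si3O12) = 496.898 g/mol; M(FeO) = 71.844 g/mol.
Moles FeO per formula unit = 2.07 Fe ÷ 1 = 2.0700.
FeO fraction = (2.0700 × 71.844) / 496.898 = 148.717/496.898 = 0.2993.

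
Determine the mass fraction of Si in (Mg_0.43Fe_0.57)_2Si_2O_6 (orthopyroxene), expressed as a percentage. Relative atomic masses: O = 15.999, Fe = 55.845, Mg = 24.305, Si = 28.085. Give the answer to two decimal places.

M((Mg_0.43Fe_0.57)_2Si_2O_6) = 236.730 g/mol.
Si contributes 2 × 28.085 = 56.170 g per mole.
56.170/236.730 = 0.2373 → 23.73%.

23.73 wt%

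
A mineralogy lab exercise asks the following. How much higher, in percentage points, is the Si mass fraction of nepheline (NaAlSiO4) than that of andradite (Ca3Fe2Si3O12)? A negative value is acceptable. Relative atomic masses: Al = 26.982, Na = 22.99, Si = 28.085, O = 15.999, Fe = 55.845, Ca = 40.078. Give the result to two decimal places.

First mineral: 28.085 g Si in 142.053 g formula = 19.77 wt% Si.
Second mineral: 84.255 g Si in 508.167 g formula = 16.58 wt% Si.
19.77% − 16.58% gives a difference of 3.19 percentage points.

3.19 percentage points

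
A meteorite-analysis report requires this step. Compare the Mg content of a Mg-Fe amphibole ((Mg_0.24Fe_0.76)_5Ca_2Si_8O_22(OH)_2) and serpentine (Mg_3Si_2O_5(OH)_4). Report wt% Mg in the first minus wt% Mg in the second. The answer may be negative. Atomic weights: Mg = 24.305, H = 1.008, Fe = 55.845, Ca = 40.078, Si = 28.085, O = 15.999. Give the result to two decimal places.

-23.18 percentage points

Mg in (Mg_0.24Fe_0.76)_5Ca_2Si_8O_22(OH)_2: molar mass 932.205 g/mol; 1.20×24.305 = 29.166 g → 3.13 wt%.
Mg in Mg_3Si_2O_5(OH)_4: molar mass 277.108 g/mol; 3×24.305 = 72.915 g → 26.31 wt%.
Difference = 3.13 − 26.31 = -23.18 percentage points.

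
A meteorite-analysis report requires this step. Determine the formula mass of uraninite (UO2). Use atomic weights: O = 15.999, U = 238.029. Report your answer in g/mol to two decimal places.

270.03 g/mol

The formula mass is the sum 1·238.029 + 2·15.999.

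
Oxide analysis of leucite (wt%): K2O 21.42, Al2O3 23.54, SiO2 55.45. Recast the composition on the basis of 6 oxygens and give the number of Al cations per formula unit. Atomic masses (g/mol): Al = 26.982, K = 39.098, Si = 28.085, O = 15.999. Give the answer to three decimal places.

1.002 Al apfu

K2O: 21.42/94.195 = 0.22740 mol → 0.45480 mol K, 0.22740 mol O.
Al2O3: 23.54/101.961 = 0.23087 mol → 0.46174 mol Al, 0.69261 mol O.
SiO2: 55.45/60.083 = 0.92289 mol → 0.92289 mol Si, 1.84578 mol O.
Total oxygen = 2.76579 mol. Normalization factor = 6/2.76579 = 2.16936.
Al per 6 O = 0.46174 × 2.16936 = 1.002.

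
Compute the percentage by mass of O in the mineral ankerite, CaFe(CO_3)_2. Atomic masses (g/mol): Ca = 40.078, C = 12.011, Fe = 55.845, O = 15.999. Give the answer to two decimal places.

44.45 mass %

Formula mass = 1*40.078 + 1*55.845 + 2*12.011 + 6*15.999 = 215.939 g/mol, of which 95.994 g is O.
So O makes up 95.994/215.939 = 0.4445 of the mass, i.e. 44.45%.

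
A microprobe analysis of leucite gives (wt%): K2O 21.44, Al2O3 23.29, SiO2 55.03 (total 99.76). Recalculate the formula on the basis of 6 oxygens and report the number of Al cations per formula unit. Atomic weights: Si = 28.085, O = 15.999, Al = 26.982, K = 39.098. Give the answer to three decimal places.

0.999 Al apfu

21.44 wt% K2O ÷ 94.195 g/mol = 0.22761 mol, giving 0.45522 K and 0.22761 O.
23.29 wt% Al2O3 ÷ 101.961 g/mol = 0.22842 mol, giving 0.45684 Al and 0.68526 O.
55.03 wt% SiO2 ÷ 60.083 g/mol = 0.91590 mol, giving 0.91590 Si and 1.83180 O.
Oxygen sums to 2.74467; scaling by 6/2.74467 = 2.18606 puts the formula on 6 O.
Al: 0.45684 × 2.18606 = 0.999 atoms per formula unit.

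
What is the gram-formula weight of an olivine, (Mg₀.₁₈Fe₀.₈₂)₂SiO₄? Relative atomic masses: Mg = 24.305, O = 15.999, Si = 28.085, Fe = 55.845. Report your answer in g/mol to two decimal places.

192.42 g/mol

Mg: 0.36 × 24.305 = 8.7498
Fe: 1.64 × 55.845 = 91.5858
Si: 1 × 28.085 = 28.0850
O: 4 × 15.999 = 63.9960
Summing the contributions gives the formula mass.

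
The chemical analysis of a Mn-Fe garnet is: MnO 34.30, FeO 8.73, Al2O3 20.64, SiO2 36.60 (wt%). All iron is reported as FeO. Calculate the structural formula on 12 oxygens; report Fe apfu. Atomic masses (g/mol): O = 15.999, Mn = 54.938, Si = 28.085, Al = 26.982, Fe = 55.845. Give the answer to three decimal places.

0.600 Fe apfu

MnO (M=70.937): mol = 0.48353; Mn = 0.48353, O = 0.48353.
FeO (M=71.844): mol = 0.12151; Fe = 0.12151, O = 0.12151.
Al2O3 (M=101.961): mol = 0.20243; Al = 0.40486, O = 0.60729.
SiO2 (M=60.083): mol = 0.60916; Si = 0.60916, O = 1.21832.
ΣO = 2.43065; factor = 12/ΣO = 4.93695.
Fe apfu = 0.12151 × 4.93695 = 0.600.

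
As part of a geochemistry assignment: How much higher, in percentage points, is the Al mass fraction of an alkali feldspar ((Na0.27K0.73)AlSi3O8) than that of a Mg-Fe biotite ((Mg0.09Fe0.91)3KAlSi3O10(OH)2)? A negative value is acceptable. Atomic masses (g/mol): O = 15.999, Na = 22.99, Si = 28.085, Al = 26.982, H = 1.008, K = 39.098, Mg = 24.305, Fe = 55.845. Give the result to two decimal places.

4.49 percentage points

Al in (Na0.27K0.73)AlSi3O8: molar mass 273.978 g/mol; 1×26.982 = 26.982 g → 9.85 wt%.
Al in (Mg0.09Fe0.91)3KAlSi3O10(OH)2: molar mass 503.358 g/mol; 1×26.982 = 26.982 g → 5.36 wt%.
Difference = 9.85 − 5.36 = 4.49 percentage points.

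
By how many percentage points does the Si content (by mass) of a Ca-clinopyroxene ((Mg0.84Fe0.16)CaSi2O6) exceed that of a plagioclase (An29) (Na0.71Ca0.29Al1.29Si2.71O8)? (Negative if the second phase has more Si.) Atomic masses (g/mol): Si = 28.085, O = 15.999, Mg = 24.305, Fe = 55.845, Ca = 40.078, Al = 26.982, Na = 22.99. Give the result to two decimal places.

-3.17 percentage points

Si in (Mg0.84Fe0.16)CaSi2O6: molar mass 221.593 g/mol; 2×28.085 = 56.170 g → 25.35 wt%.
Si in Na0.71Ca0.29Al1.29Si2.71O8: molar mass 266.855 g/mol; 2.71×28.085 = 76.110 g → 28.52 wt%.
Difference = 25.35 − 28.52 = -3.17 percentage points.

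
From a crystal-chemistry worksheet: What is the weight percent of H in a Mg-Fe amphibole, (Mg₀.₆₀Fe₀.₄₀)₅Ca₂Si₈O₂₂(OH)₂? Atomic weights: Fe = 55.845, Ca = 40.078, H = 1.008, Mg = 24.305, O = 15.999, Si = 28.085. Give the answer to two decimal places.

0.23 weight percent

Molar mass of (Mg₀.₆₀Fe₀.₄₀)₅Ca₂Si₈O₂₂(OH)₂: 3*24.305 + 2*55.845 + 2*40.078 + 8*28.085 + 24*15.999 + 2*1.008 = 875.433 g/mol.
Mass of H per formula unit: 2 × 1.008 = 2.016 g.
Weight fraction H = 2.016 / 875.433 = 0.0023.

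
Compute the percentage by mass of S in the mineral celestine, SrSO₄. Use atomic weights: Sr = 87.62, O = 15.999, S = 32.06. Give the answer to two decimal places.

M(SrSO₄) = 183.676 g/mol.
S contributes 1 × 32.06 = 32.060 g per mole.
32.060/183.676 = 0.1745 → 17.45%.

17.45 wt%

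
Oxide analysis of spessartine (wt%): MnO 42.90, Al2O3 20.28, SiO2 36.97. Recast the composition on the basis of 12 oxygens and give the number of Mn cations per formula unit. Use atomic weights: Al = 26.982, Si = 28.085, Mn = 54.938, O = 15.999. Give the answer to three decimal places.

2.984 Mn apfu

42.90 wt% MnO ÷ 70.937 g/mol = 0.60476 mol, giving 0.60476 Mn and 0.60476 O.
20.28 wt% Al2O3 ÷ 101.961 g/mol = 0.19890 mol, giving 0.39780 Al and 0.59670 O.
36.97 wt% SiO2 ÷ 60.083 g/mol = 0.61532 mol, giving 0.61532 Si and 1.23064 O.
Oxygen sums to 2.43210; scaling by 12/2.43210 = 4.93401 puts the formula on 12 O.
Mn: 0.60476 × 4.93401 = 2.984 atoms per formula unit.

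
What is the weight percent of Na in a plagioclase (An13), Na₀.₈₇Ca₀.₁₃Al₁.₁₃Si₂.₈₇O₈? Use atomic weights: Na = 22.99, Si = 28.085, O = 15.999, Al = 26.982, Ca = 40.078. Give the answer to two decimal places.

7.57 wt%

Formula mass = 0.87*22.99 + 0.13*40.078 + 1.13*26.982 + 2.87*28.085 + 8*15.999 = 264.297 g/mol, of which 20.001 g is Na.
So Na makes up 20.001/264.297 = 0.0757 of the mass, i.e. 7.57%.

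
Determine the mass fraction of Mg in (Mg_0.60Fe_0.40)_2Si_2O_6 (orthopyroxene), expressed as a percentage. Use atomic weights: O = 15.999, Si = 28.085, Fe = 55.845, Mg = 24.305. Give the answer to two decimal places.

12.90 wt%

M((Mg_0.60Fe_0.40)_2Si_2O_6) = 226.006 g/mol.
Mg contributes 1.20 × 24.305 = 29.166 g per mole.
29.166/226.006 = 0.1290 → 12.90%.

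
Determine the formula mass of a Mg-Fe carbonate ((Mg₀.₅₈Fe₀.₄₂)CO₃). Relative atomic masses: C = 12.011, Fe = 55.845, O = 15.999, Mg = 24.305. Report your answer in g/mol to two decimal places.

97.56 g/mol

Mg: 0.58 × 24.305 = 14.0969
Fe: 0.42 × 55.845 = 23.4549
C: 1 × 12.011 = 12.0110
O: 3 × 15.999 = 47.9970
Summing the contributions gives the formula mass.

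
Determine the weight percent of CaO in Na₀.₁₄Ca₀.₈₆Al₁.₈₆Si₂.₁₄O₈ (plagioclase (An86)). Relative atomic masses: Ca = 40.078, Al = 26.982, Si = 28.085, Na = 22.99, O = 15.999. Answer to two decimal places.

17.48 wt%

Formula mass = 275.966 g/mol.
0.86 Ca → 0.8600 mol CaO per formula unit; M(CaO) = 56.077, so CaO mass = 48.226 g.
48.226/275.966 × 100 = 17.48 wt%.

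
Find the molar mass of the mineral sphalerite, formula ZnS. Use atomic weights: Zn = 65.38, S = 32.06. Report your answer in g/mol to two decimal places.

97.44 g/mol

M = 1·65.38 + 1·32.06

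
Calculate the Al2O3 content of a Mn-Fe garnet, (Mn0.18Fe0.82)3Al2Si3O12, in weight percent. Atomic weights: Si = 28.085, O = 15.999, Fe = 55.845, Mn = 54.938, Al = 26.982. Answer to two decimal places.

20.50 wt%

Molar mass of (Mn0.18Fe0.82)3Al2Si3O12 = 0.54*54.938 + 2.46*55.845 + 2*26.982 + 3*28.085 + 12*15.999 = 497.252 g/mol.
Each formula unit contains 2 Al, equivalent to 2/2 = 1.0000 mol Al2O3.
M(Al2O3) = 2×26.982 + 3×15.999 = 101.961 g/mol.
Mass of Al2O3 per formula unit = 1.0000 × 101.961 = 101.961 g.
Al2O3 wt% = 101.961 / 497.252 × 100 = 20.50%.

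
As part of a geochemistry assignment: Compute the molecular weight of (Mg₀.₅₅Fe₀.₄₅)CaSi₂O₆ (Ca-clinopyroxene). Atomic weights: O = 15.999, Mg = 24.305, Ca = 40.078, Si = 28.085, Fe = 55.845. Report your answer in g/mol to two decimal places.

230.74 g/mol

M = 0.55·24.305 + 0.45·55.845 + 1·40.078 + 2·28.085 + 6·15.999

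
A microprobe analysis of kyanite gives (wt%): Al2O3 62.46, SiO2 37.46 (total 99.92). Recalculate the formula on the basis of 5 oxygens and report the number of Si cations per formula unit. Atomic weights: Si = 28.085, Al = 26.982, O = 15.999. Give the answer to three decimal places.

62.46 wt% Al2O3 ÷ 101.961 g/mol = 0.61259 mol, giving 1.22518 Al and 1.83777 O.
37.46 wt% SiO2 ÷ 60.083 g/mol = 0.62347 mol, giving 0.62347 Si and 1.24694 O.
Oxygen sums to 3.08471; scaling by 5/3.08471 = 1.62090 puts the formula on 5 O.
Si: 0.62347 × 1.62090 = 1.011 atoms per formula unit.

1.011 Si apfu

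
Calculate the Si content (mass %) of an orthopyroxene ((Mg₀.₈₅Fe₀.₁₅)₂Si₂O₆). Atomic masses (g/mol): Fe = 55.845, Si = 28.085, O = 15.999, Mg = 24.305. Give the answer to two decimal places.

26.72 mass %

M((Mg₀.₈₅Fe₀.₁₅)₂Si₂O₆) = 210.236 g/mol.
Si contributes 2 × 28.085 = 56.170 g per mole.
56.170/210.236 = 0.2672 → 26.72%.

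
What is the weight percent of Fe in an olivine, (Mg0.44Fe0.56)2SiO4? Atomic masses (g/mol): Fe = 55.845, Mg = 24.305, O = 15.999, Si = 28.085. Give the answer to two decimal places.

M((Mg0.44Fe0.56)2SiO4) = 176.016 g/mol.
Fe contributes 1.12 × 55.845 = 62.546 g per mole.
62.546/176.016 = 0.3553 → 35.53%.

35.53 mass %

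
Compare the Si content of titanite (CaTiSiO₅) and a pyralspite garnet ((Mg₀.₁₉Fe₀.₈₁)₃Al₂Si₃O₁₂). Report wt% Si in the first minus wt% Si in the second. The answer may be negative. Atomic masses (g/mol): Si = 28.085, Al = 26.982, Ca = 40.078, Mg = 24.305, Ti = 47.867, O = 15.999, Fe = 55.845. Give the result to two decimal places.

-3.23 percentage points

M(CaTiSiO₅) = 196.025 g/mol, so wt% Si = 28.085/196.025 × 100 = 14.33%.
M((Mg₀.₁₉Fe₀.₈₁)₃Al₂Si₃O₁₂) = 479.764 g/mol, so wt% Si = 84.255/479.764 × 100 = 17.56%.
14.33 − 17.56 = -3.23 pp.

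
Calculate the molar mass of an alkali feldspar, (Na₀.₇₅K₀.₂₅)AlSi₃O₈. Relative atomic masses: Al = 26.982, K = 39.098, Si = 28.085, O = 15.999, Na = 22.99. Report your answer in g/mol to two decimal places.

266.25 g/mol

M = 0.75×22.99 + 0.25×39.098 + 1×26.982 + 3×28.085 + 8×15.999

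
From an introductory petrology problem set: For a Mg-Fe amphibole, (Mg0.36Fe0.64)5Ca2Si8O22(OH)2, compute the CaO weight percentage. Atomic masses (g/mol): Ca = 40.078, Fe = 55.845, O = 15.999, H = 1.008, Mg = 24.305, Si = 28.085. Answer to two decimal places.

12.28 wt%

Formula mass = 913.281 g/mol.
2 Ca → 2.0000 mol CaO per formula unit; M(CaO) = 56.077, so CaO mass = 112.154 g.
112.154/913.281 × 100 = 12.28 wt%.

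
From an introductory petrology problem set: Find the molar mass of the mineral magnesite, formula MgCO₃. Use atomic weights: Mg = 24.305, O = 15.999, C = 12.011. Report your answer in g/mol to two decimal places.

M = 1*24.305 + 1*12.011 + 3*15.999

84.31 g/mol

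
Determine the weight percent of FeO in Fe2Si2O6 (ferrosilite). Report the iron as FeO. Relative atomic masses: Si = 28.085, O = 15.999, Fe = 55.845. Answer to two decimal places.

54.46 wt%

M(Fe2Si2O6) = 263.854 g/mol; M(FeO) = 71.844 g/mol.
Moles FeO per formula unit = 2 Fe ÷ 1 = 2.0000.
FeO fraction = (2.0000 × 71.844) / 263.854 = 143.688/263.854 = 0.5446.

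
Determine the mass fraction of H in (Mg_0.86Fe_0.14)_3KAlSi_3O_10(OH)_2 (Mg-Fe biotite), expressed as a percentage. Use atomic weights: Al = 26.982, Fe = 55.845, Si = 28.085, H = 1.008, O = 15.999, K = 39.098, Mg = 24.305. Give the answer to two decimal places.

0.47 weight percent

M((Mg_0.86Fe_0.14)_3KAlSi_3O_10(OH)_2) = 430.501 g/mol.
H contributes 2 × 1.008 = 2.016 g per mole.
2.016/430.501 = 0.0047 → 0.47%.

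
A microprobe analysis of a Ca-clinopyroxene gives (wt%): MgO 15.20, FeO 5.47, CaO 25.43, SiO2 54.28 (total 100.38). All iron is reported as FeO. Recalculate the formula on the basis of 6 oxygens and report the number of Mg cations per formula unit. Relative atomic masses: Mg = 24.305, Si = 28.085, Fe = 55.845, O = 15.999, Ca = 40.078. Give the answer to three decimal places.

0.834 Mg apfu

MgO (M=40.304): mol = 0.37713; Mg = 0.37713, O = 0.37713.
FeO (M=71.844): mol = 0.07614; Fe = 0.07614, O = 0.07614.
CaO (M=56.077): mol = 0.45348; Ca = 0.45348, O = 0.45348.
SiO2 (M=60.083): mol = 0.90342; Si = 0.90342, O = 1.80684.
ΣO = 2.71359; factor = 6/ΣO = 2.21109.
Mg apfu = 0.37713 × 2.21109 = 0.834.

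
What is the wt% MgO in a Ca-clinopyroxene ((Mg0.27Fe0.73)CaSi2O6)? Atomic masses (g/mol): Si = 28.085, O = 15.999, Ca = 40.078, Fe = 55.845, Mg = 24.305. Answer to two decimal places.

4.54 wt%

Formula mass = 239.571 g/mol.
0.27 Mg → 0.2700 mol MgO per formula unit; M(MgO) = 40.304, so MgO mass = 10.882 g.
10.882/239.571 × 100 = 4.54 wt%.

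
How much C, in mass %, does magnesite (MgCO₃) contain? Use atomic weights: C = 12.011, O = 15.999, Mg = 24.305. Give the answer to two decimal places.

14.25 mass %

Formula mass = 1*24.305 + 1*12.011 + 3*15.999 = 84.313 g/mol, of which 12.011 g is C.
So C makes up 12.011/84.313 = 0.1425 of the mass, i.e. 14.25%.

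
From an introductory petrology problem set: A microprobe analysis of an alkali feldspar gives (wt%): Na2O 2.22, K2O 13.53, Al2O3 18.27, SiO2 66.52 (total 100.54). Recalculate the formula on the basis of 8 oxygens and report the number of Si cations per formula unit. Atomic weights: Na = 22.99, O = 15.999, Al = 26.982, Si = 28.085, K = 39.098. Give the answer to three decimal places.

Na2O: 2.22/61.979 = 0.03582 mol → 0.07164 mol Na, 0.03582 mol O.
K2O: 13.53/94.195 = 0.14364 mol → 0.28728 mol K, 0.14364 mol O.
Al2O3: 18.27/101.961 = 0.17919 mol → 0.35838 mol Al, 0.53757 mol O.
SiO2: 66.52/60.083 = 1.10714 mol → 1.10714 mol Si, 2.21428 mol O.
Total oxygen = 2.93131 mol. Normalization factor = 8/2.93131 = 2.72916.
Si per 8 O = 1.10714 × 2.72916 = 3.022.

3.022 Si apfu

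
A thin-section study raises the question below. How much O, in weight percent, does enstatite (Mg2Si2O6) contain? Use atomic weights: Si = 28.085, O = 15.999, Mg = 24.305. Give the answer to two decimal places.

Formula mass = 2×24.305 + 2×28.085 + 6×15.999 = 200.774 g/mol, of which 95.994 g is O.
So O makes up 95.994/200.774 = 0.4781 of the mass, i.e. 47.81%.

47.81 weight percent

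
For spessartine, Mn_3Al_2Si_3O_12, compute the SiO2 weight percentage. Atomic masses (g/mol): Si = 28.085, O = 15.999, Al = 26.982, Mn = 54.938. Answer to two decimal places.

Formula mass = 495.021 g/mol.
3 Si → 3.0000 mol SiO2 per formula unit; M(SiO2) = 60.083, so SiO2 mass = 180.249 g.
180.249/495.021 × 100 = 36.41 wt%.

36.41 wt%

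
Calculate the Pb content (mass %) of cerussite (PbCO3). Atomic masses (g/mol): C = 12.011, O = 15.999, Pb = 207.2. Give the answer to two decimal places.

77.54 mass %

Molar mass of PbCO3: 1*207.2 + 1*12.011 + 3*15.999 = 267.208 g/mol.
Mass of Pb per formula unit: 1 × 207.2 = 207.200 g.
Weight fraction Pb = 207.200 / 267.208 = 0.7754.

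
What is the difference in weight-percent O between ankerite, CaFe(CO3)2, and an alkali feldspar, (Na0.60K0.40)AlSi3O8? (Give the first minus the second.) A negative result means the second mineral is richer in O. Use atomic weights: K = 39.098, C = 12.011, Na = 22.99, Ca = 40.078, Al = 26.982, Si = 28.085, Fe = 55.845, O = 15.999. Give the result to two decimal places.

First mineral: 95.994 g O in 215.939 g formula = 44.45 wt% O.
Second mineral: 127.992 g O in 268.662 g formula = 47.64 wt% O.
44.45% − 47.64% gives a difference of -3.19 percentage points.

-3.19 percentage points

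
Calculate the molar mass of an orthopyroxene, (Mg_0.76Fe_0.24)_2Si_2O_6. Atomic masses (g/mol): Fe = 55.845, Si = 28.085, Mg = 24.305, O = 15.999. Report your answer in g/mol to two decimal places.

The formula mass is the sum 1.52×24.305 + 0.48×55.845 + 2×28.085 + 6×15.999.

215.91 g/mol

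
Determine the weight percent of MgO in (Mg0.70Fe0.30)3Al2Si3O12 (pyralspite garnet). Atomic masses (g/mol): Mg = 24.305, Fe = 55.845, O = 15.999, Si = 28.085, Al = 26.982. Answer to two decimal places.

19.61 wt%

Molar mass of (Mg0.70Fe0.30)3Al2Si3O12 = 2.10·24.305 + 0.90·55.845 + 2·26.982 + 3·28.085 + 12·15.999 = 431.508 g/mol.
Each formula unit contains 2.10 Mg, equivalent to 2.10/1 = 2.1000 mol MgO.
M(MgO) = 1×24.305 + 1×15.999 = 40.304 g/mol.
Mass of MgO per formula unit = 2.1000 × 40.304 = 84.638 g.
MgO wt% = 84.638 / 431.508 × 100 = 19.61%.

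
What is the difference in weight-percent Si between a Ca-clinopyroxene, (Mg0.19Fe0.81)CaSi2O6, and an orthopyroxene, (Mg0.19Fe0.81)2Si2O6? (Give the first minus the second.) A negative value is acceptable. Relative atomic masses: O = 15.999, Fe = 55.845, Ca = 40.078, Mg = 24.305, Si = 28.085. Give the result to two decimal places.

Si in (Mg0.19Fe0.81)CaSi2O6: molar mass 242.094 g/mol; 2×28.085 = 56.170 g → 23.20 wt%.
Si in (Mg0.19Fe0.81)2Si2O6: molar mass 251.869 g/mol; 2×28.085 = 56.170 g → 22.30 wt%.
Difference = 23.20 − 22.30 = 0.90 percentage points.

0.90 percentage points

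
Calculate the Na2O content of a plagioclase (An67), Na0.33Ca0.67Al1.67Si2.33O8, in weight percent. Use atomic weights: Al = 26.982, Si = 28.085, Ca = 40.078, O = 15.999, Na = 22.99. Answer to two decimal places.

3.75 wt%

Formula mass = 272.929 g/mol.
0.33 Na → 0.1650 mol Na2O per formula unit; M(Na2O) = 61.979, so Na2O mass = 10.227 g.
10.227/272.929 × 100 = 3.75 wt%.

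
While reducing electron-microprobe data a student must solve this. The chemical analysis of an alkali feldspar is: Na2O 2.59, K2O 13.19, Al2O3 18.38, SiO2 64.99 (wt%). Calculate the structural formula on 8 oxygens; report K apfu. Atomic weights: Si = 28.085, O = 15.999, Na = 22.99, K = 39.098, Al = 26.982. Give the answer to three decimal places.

0.776 K apfu

Na2O: 2.59/61.979 = 0.04179 mol → 0.08358 mol Na, 0.04179 mol O.
K2O: 13.19/94.195 = 0.14003 mol → 0.28006 mol K, 0.14003 mol O.
Al2O3: 18.38/101.961 = 0.18027 mol → 0.36054 mol Al, 0.54081 mol O.
SiO2: 64.99/60.083 = 1.08167 mol → 1.08167 mol Si, 2.16334 mol O.
Total oxygen = 2.88597 mol. Normalization factor = 8/2.88597 = 2.77203.
K per 8 O = 0.28006 × 2.77203 = 0.776.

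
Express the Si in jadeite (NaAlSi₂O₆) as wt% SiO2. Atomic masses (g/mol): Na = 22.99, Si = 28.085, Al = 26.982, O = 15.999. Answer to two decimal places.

59.45 wt%

Molar mass of NaAlSi₂O₆ = 1×22.99 + 1×26.982 + 2×28.085 + 6×15.999 = 202.136 g/mol.
Each formula unit contains 2 Si, equivalent to 2/1 = 2.0000 mol SiO2.
M(SiO2) = 1×28.085 + 2×15.999 = 60.083 g/mol.
Mass of SiO2 per formula unit = 2.0000 × 60.083 = 120.166 g.
SiO2 wt% = 120.166 / 202.136 × 100 = 59.45%.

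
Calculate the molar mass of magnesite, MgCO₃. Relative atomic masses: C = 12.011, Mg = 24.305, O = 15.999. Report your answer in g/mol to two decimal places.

M = 1×24.305 + 1×12.011 + 3×15.999

84.31 g/mol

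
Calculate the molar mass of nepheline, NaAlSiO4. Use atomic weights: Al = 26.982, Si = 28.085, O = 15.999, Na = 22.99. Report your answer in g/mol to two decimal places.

M = 1*22.99 + 1*26.982 + 1*28.085 + 4*15.999

142.05 g/mol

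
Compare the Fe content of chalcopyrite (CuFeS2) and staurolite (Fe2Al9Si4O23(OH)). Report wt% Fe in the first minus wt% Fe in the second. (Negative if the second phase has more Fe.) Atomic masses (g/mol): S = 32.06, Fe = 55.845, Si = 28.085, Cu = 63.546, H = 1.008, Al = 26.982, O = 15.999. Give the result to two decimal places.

17.32 percentage points

First mineral: 55.845 g Fe in 183.511 g formula = 30.43 wt% Fe.
Second mineral: 111.690 g Fe in 851.852 g formula = 13.11 wt% Fe.
30.43% − 13.11% gives a difference of 17.32 percentage points.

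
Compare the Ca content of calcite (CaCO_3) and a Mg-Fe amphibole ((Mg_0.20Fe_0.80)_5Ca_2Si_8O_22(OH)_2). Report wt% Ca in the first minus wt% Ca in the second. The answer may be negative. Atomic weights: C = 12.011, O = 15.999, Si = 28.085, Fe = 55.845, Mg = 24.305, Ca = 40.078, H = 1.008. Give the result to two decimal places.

First mineral: 40.078 g Ca in 100.086 g formula = 40.04 wt% Ca.
Second mineral: 80.156 g Ca in 938.513 g formula = 8.54 wt% Ca.
40.04% − 8.54% gives a difference of 31.50 percentage points.

31.50 percentage points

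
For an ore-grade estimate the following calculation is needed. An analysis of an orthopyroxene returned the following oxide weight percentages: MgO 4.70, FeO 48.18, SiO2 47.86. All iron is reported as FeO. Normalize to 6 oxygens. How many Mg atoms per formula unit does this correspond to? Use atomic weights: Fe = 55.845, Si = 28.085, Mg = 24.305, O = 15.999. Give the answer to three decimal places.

0.294 Mg apfu

4.70 wt% MgO ÷ 40.304 g/mol = 0.11661 mol, giving 0.11661 Mg and 0.11661 O.
48.18 wt% FeO ÷ 71.844 g/mol = 0.67062 mol, giving 0.67062 Fe and 0.67062 O.
47.86 wt% SiO2 ÷ 60.083 g/mol = 0.79656 mol, giving 0.79656 Si and 1.59312 O.
Oxygen sums to 2.38035; scaling by 6/2.38035 = 2.52064 puts the formula on 6 O.
Mg: 0.11661 × 2.52064 = 0.294 atoms per formula unit.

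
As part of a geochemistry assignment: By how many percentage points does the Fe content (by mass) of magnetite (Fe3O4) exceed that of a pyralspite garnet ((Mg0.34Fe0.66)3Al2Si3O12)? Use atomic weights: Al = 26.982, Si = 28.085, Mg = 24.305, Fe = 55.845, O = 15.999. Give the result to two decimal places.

Fe in Fe3O4: molar mass 231.531 g/mol; 3×55.845 = 167.535 g → 72.36 wt%.
Fe in (Mg0.34Fe0.66)3Al2Si3O12: molar mass 465.571 g/mol; 1.98×55.845 = 110.573 g → 23.75 wt%.
Difference = 72.36 − 23.75 = 48.61 percentage points.

48.61 percentage points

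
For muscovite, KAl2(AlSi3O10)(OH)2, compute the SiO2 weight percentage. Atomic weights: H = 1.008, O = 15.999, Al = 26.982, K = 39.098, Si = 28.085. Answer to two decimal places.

M(KAl2(AlSi3O10)(OH)2) = 398.303 g/mol; M(SiO2) = 60.083 g/mol.
Moles SiO2 per formula unit = 3 Si ÷ 1 = 3.0000.
SiO2 fraction = (3.0000 × 60.083) / 398.303 = 180.249/398.303 = 0.4525.

45.25 wt%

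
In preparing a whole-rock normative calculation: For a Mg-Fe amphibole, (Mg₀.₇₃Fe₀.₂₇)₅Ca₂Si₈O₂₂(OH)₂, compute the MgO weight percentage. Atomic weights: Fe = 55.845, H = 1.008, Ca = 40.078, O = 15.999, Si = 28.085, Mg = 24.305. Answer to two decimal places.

M((Mg₀.₇₃Fe₀.₂₇)₅Ca₂Si₈O₂₂(OH)₂) = 854.932 g/mol; M(MgO) = 40.304 g/mol.
Moles MgO per formula unit = 3.65 Mg ÷ 1 = 3.6500.
MgO fraction = (3.6500 × 40.304) / 854.932 = 147.110/854.932 = 0.1721.

17.21 wt%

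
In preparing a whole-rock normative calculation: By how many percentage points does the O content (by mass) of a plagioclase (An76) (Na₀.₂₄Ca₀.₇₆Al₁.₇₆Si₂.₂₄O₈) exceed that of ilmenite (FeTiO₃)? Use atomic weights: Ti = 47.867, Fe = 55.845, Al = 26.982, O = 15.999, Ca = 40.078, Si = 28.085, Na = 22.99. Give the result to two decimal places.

15.01 percentage points

O in Na₀.₂₄Ca₀.₇₆Al₁.₇₆Si₂.₂₄O₈: molar mass 274.368 g/mol; 8×15.999 = 127.992 g → 46.65 wt%.
O in FeTiO₃: molar mass 151.709 g/mol; 3×15.999 = 47.997 g → 31.64 wt%.
Difference = 46.65 − 31.64 = 15.01 percentage points.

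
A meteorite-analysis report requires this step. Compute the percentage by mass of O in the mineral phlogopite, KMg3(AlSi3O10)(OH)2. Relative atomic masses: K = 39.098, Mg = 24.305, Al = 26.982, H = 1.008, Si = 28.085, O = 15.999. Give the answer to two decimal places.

Formula mass = 1×39.098 + 3×24.305 + 1×26.982 + 3×28.085 + 12×15.999 + 2×1.008 = 417.254 g/mol, of which 191.988 g is O.
So O makes up 191.988/417.254 = 0.4601 of the mass, i.e. 46.01%.

46.01 mass %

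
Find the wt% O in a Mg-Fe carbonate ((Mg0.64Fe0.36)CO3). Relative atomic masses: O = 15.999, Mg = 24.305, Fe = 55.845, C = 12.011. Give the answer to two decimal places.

M((Mg0.64Fe0.36)CO3) = 95.667 g/mol.
O contributes 3 × 15.999 = 47.997 g per mole.
47.997/95.667 = 0.5017 → 50.17%.

50.17 weight percent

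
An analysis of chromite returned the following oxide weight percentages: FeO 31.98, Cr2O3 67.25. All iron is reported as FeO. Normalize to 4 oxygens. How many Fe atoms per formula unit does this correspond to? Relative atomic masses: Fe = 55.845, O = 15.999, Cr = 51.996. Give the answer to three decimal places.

1.005 Fe apfu

31.98 wt% FeO ÷ 71.844 g/mol = 0.44513 mol, giving 0.44513 Fe and 0.44513 O.
67.25 wt% Cr2O3 ÷ 151.989 g/mol = 0.44247 mol, giving 0.88494 Cr and 1.32741 O.
Oxygen sums to 1.77254; scaling by 4/1.77254 = 2.25665 puts the formula on 4 O.
Fe: 0.44513 × 2.25665 = 1.005 atoms per formula unit.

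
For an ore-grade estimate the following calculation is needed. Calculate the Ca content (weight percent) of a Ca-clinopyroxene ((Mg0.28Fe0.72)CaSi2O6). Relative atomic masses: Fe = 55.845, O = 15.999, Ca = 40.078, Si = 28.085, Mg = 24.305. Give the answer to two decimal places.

Formula mass = 0.28×24.305 + 0.72×55.845 + 1×40.078 + 2×28.085 + 6×15.999 = 239.256 g/mol, of which 40.078 g is Ca.
So Ca makes up 40.078/239.256 = 0.1675 of the mass, i.e. 16.75%.

16.75 weight percent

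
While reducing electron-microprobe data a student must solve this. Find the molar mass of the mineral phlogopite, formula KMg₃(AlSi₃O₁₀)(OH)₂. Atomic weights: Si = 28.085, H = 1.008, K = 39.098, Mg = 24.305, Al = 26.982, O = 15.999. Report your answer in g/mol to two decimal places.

K: 1 × 39.098 = 39.0980
Mg: 3 × 24.305 = 72.9150
Al: 1 × 26.982 = 26.9820
Si: 3 × 28.085 = 84.2550
O: 12 × 15.999 = 191.9880
H: 2 × 1.008 = 2.0160
Summing the contributions gives the formula mass.

417.25 g/mol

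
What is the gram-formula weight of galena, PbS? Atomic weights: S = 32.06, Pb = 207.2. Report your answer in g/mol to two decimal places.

Pb: 1 × 207.2 = 207.2000
S: 1 × 32.06 = 32.0600
Summing the contributions gives the formula mass.

239.26 g/mol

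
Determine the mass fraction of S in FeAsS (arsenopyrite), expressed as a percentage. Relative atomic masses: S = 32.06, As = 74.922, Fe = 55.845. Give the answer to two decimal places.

Molar mass of FeAsS: 1·55.845 + 1·74.922 + 1·32.06 = 162.827 g/mol.
Mass of S per formula unit: 1 × 32.06 = 32.060 g.
Weight fraction S = 32.060 / 162.827 = 0.1969.

19.69 mass %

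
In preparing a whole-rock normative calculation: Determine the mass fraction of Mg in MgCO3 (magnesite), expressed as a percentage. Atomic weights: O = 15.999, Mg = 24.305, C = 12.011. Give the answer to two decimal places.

28.83 weight percent

Formula mass = 1×24.305 + 1×12.011 + 3×15.999 = 84.313 g/mol, of which 24.305 g is Mg.
So Mg makes up 24.305/84.313 = 0.2883 of the mass, i.e. 28.83%.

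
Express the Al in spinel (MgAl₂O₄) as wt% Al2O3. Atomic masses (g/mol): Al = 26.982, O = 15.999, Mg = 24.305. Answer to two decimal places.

Formula mass = 142.265 g/mol.
2 Al → 1.0000 mol Al2O3 per formula unit; M(Al2O3) = 101.961, so Al2O3 mass = 101.961 g.
101.961/142.265 × 100 = 71.67 wt%.

71.67 wt%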